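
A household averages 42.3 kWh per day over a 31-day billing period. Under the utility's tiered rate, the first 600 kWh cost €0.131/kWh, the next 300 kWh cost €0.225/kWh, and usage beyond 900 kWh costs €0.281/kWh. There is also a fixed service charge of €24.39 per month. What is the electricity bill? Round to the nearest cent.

€286.07

Usage = 42.3 kWh/day × 31 days = 1311.3 kWh
First 600 kWh × €0.131 = €78.60
Next 300 kWh × €0.225 = €67.50
Remaining 411.3 kWh × €0.281 = €115.58
Energy charge = €261.68; + service €24.39 = €286.07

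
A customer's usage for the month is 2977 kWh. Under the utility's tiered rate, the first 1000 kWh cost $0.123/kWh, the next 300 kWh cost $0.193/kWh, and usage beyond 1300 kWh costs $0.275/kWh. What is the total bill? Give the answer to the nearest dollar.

$642

First 1000 kWh × $0.123 = $123.00
Next 300 kWh × $0.193 = $57.90
Remaining 1677 kWh × $0.275 = $461.18
Total = $642.08 ≈ $642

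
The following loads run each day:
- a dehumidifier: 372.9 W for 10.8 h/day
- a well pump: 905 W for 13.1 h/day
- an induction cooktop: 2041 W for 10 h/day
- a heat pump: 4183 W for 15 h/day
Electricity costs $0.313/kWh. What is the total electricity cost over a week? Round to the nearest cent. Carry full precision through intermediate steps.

$216.99

dehumidifier: 372.9 W × 10.8 h × 7 d = 28,191 Wh = 28.19 kWh
well pump: 905 W × 13.1 h × 7 d = 82,988 Wh = 82.99 kWh
induction cooktop: 2041 W × 10 h × 7 d = 142,870 Wh = 142.9 kWh
heat pump: 4183 W × 15 h × 7 d = 439,215 Wh = 439.2 kWh
Total energy = 28.19 + 82.99 + 142.9 + 439.2 = 693.3 kWh
Cost = 693.3 kWh × $0.313 = $216.99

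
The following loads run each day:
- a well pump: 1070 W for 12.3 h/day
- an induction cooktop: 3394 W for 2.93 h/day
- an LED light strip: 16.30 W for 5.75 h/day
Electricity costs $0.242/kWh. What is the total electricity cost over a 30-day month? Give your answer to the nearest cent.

well pump: 1070 W × 12.3 h × 30 d = 394,830 Wh = 394.8 kWh
induction cooktop: 3394 W × 2.93 h × 30 d = 298,333 Wh = 298.3 kWh
LED light strip: 16.30 W × 5.75 h × 30 d = 2,812 Wh = 2.812 kWh
Total energy = 394.8 + 298.3 + 2.812 = 696 kWh
Cost = 696 kWh × $0.242 = $168.43

$168.43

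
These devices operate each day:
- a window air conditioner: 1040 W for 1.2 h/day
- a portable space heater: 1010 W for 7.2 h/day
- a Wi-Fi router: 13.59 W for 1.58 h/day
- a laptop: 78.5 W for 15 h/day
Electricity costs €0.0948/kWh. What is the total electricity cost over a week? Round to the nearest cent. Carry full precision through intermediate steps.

window air conditioner: 1040 W × 1.2 h × 7 d = 8,736 Wh = 8.736 kWh
portable space heater: 1010 W × 7.2 h × 7 d = 50,904 Wh = 50.9 kWh
Wi-Fi router: 13.59 W × 1.58 h × 7 d = 150 Wh = 0.1503 kWh
laptop: 78.5 W × 15 h × 7 d = 8,242 Wh = 8.242 kWh
Total energy = 8.736 + 50.9 + 0.1503 + 8.242 = 68.03 kWh
Cost = 68.03 kWh × €0.0948 = €6.45

€6.45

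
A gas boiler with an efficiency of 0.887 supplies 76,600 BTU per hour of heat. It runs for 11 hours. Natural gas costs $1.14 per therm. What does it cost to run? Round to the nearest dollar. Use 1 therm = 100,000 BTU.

Heat delivered = 76,600 BTU/h × 11 h = 842,600 BTU
Gas input = 842,600 / 0.887 = 949,944 BTU
= 949,944 / 100,000 = 9.499 therm
Cost = 9.499 × $1.14/therm = $10.83 ≈ $11

$11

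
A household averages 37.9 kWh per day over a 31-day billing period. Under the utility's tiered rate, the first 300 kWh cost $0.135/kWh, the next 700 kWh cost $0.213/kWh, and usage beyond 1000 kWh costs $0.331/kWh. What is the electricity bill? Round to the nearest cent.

$247.49

Usage = 37.9 kWh/day × 31 days = 1174.9 kWh
First 300 kWh × $0.135 = $40.50
Next 700 kWh × $0.213 = $149.10
Remaining 174.9 kWh × $0.331 = $57.89
Total = $247.49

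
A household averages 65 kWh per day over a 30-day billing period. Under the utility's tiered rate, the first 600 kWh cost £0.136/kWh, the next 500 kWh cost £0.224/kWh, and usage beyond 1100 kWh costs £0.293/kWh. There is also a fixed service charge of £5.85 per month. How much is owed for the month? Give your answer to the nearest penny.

£448.50

Usage = 65 kWh/day × 30 days = 1950 kWh
First 600 kWh × £0.136 = £81.60
Next 500 kWh × £0.224 = £112.00
Remaining 850 kWh × £0.293 = £249.05
Energy charge = £442.65; + service £5.85 = £448.50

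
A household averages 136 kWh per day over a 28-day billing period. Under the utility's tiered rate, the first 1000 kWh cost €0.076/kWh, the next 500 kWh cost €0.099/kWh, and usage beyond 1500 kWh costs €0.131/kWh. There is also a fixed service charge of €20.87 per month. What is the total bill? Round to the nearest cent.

Usage = 136 kWh/day × 28 days = 3808 kWh
First 1000 kWh × €0.076 = €76.00
Next 500 kWh × €0.099 = €49.50
Remaining 2308 kWh × €0.131 = €302.35
Energy charge = €427.85; + service €20.87 = €448.72

€448.72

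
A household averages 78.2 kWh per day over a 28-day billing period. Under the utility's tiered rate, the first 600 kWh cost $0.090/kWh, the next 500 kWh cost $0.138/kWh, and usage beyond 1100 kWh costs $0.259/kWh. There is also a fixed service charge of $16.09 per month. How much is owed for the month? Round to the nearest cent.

Usage = 78.2 kWh/day × 28 days = 2189.6 kWh
First 600 kWh × $0.090 = $54.00
Next 500 kWh × $0.138 = $69.00
Remaining 1089.6 kWh × $0.259 = $282.21
Energy charge = $405.21; + service $16.09 = $421.30

$421.30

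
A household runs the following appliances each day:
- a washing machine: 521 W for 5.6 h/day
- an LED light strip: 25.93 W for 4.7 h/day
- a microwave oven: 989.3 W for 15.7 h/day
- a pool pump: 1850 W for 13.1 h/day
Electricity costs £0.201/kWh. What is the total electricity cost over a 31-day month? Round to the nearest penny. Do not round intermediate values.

£266.73

washing machine: 521 W × 5.6 h × 31 d = 90,446 Wh = 90.45 kWh
LED light strip: 25.93 W × 4.7 h × 31 d = 3,778 Wh = 3.778 kWh
microwave oven: 989.3 W × 15.7 h × 31 d = 481,492 Wh = 481.5 kWh
pool pump: 1850 W × 13.1 h × 31 d = 751,285 Wh = 751.3 kWh
Total energy = 90.45 + 3.778 + 481.5 + 751.3 = 1,327 kWh
Cost = 1,327 kWh × £0.201 = £266.73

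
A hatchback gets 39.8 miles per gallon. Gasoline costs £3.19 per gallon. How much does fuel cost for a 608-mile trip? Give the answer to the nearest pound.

Fuel = 608 mi / 39.8 mpg = 15.28 gal
Cost = 15.28 gal × £3.19/gal = £48.73 ≈ £49

£49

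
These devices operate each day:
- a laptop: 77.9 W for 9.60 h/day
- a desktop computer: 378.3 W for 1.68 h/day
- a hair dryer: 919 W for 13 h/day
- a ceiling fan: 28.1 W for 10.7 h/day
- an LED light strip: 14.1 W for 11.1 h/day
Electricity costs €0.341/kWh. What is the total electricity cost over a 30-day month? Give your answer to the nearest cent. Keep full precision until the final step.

laptop: 77.9 W × 9.60 h × 30 d = 22,435 Wh = 22.44 kWh
desktop computer: 378.3 W × 1.68 h × 30 d = 19,066 Wh = 19.07 kWh
hair dryer: 919 W × 13 h × 30 d = 358,410 Wh = 358.4 kWh
ceiling fan: 28.1 W × 10.7 h × 30 d = 9,020 Wh = 9.02 kWh
LED light strip: 14.1 W × 11.1 h × 30 d = 4,695 Wh = 4.695 kWh
Total energy = 22.44 + 19.07 + 358.4 + 9.02 + 4.695 = 413.6 kWh
Cost = 413.6 kWh × €0.341 = €141.05

€141.05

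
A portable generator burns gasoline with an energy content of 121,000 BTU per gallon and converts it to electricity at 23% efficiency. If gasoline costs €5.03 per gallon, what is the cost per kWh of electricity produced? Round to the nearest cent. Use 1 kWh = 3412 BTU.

Electrical output per gallon = 121,000 BTU × 0.23 / 3412 BTU/kWh = 8.157 kWh
Cost per kWh = €5.03 / 8.157 kWh = €0.617

€0.62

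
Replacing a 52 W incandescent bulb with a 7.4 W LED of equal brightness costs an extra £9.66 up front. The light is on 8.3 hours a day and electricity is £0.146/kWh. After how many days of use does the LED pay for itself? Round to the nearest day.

179 days

Power saved = 52 − 7.4 = 44.6 W
Daily energy saved = 44.6 W × 8.3 h = 370.2 Wh = 0.37018 kWh
Daily savings = 0.37018 × £0.146 = £0.0540
Payback = £9.66 / £0.0540 per day = 178.7 days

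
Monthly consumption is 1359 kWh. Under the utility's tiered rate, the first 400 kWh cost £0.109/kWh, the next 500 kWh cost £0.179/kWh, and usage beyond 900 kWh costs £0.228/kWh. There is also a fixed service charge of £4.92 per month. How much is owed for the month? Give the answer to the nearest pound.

£243

First 400 kWh × £0.109 = £43.60
Next 500 kWh × £0.179 = £89.50
Remaining 459 kWh × £0.228 = £104.65
Energy charge = £237.75; + service £4.92 = £242.67 ≈ £243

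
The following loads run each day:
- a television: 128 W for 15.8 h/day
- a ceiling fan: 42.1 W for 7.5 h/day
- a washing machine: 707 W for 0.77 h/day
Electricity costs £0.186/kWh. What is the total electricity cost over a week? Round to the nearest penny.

£3.75

television: 128 W × 15.8 h × 7 d = 14,157 Wh = 14.16 kWh
ceiling fan: 42.1 W × 7.5 h × 7 d = 2,210 Wh = 2.21 kWh
washing machine: 707 W × 0.77 h × 7 d = 3,811 Wh = 3.811 kWh
Total energy = 14.16 + 2.21 + 3.811 = 20.18 kWh
Cost = 20.18 kWh × £0.186 = £3.75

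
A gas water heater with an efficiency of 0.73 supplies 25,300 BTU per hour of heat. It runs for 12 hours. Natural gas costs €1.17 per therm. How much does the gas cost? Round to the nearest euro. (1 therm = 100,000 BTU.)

Heat delivered = 25,300 BTU/h × 12 h = 303,600 BTU
Gas input = 303,600 / 0.73 = 415,890 BTU
= 415,890 / 100,000 = 4.159 therm
Cost = 4.159 × €1.17/therm = €4.87 ≈ €5

€5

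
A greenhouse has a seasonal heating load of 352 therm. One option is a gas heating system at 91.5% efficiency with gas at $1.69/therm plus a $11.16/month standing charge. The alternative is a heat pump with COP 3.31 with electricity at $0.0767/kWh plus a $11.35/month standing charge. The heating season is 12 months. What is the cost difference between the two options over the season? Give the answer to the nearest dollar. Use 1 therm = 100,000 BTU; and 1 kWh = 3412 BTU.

Heat load = 352 therm × 100,000 = 35,200,000 BTU
Gas: input = 35,200,000 / 0.915 = 38,469,945 BTU = 384.7 therm → 384.7 × $1.69 = $650.14; + 12 × $11.16 standing = $784.06
Heat pump: 35,200,000 BTU / 3412 = 10,320 kWh heat; / 3.31 = 3,117 kWh in → × $0.0767 = $239.06; + 12 × $11.35 standing = $375.26
Difference = |$784.06 − $375.26| = $408.81 ≈ $409

$409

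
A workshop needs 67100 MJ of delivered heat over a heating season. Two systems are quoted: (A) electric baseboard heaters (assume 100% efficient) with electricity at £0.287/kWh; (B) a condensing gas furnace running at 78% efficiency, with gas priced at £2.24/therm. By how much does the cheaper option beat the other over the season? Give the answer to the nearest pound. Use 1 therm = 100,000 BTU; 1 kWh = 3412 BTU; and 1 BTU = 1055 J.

Heat load = 67100 MJ = 67,100,000,000 J / 1055 = 63,601,896 BTU
Gas: input = 63,601,896 / 0.78 = 81,540,892 BTU = 815.4 therm → 815.4 × £2.24 = £1,826.52
Electric: 63,601,896 BTU / 3412 = 18,640 kWh → × £0.287 = £5,349.87
Difference = |£1,826.52 − £5,349.87| = £3,523.35 ≈ £3523

£3523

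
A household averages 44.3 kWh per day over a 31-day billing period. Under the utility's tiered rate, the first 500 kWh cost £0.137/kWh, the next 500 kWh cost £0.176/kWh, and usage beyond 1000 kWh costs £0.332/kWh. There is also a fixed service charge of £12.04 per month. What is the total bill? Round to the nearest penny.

£292.48

Usage = 44.3 kWh/day × 31 days = 1373.3 kWh
First 500 kWh × £0.137 = £68.50
Next 500 kWh × £0.176 = £88.00
Remaining 373.3 kWh × £0.332 = £123.94
Energy charge = £280.44; + service £12.04 = £292.48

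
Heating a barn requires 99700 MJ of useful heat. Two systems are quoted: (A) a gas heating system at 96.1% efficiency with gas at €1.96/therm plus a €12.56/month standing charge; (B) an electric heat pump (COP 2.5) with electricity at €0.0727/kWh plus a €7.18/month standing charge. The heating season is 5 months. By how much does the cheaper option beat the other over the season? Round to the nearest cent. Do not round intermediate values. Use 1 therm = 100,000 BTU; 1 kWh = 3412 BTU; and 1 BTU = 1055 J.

€1148.89

Heat load = 99700 MJ = 99,700,000,000 J / 1055 = 94,502,370 BTU
Gas: input = 94,502,370 / 0.961 = 98,337,533 BTU = 983.4 therm → 983.4 × €1.96 = €1,927.42; + 5 × €12.56 standing = €1,990.22
Heat pump: 94,502,370 BTU / 3412 = 27,700 kWh heat; / 2.5 = 11,080 kWh in → × €0.0727 = €805.43; + 5 × €7.18 standing = €841.33
Difference = |€1,990.22 − €841.33| = €1,148.89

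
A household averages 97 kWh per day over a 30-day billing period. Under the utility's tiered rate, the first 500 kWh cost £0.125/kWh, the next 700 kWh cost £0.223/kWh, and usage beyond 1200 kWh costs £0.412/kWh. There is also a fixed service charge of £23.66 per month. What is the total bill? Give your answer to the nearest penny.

Usage = 97 kWh/day × 30 days = 2910 kWh
First 500 kWh × £0.125 = £62.50
Next 700 kWh × £0.223 = £156.10
Remaining 1710 kWh × £0.412 = £704.52
Energy charge = £923.12; + service £23.66 = £946.78

£946.78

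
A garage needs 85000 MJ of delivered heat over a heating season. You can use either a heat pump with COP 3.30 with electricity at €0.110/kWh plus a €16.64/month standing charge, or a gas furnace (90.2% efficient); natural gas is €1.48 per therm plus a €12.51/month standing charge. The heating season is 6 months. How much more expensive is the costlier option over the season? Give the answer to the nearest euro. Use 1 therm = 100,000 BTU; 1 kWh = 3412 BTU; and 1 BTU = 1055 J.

€510

Heat load = 85000 MJ = 85,000,000,000 J / 1055 = 80,568,720 BTU
Gas: input = 80,568,720 / 0.902 = 89,322,306 BTU = 893.2 therm → 893.2 × €1.48 = €1,321.97; + 6 × €12.51 standing = €1,397.03
Heat pump: 80,568,720 BTU / 3412 = 23,610 kWh heat; / 3.30 = 7,156 kWh in → × €0.110 = €787.11; + 6 × €16.64 standing = €886.95
Difference = |€1,397.03 − €886.95| = €510.08 ≈ €510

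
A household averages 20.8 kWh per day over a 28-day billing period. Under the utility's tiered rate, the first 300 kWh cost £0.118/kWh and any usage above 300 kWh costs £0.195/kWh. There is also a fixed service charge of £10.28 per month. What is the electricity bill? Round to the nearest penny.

£100.75

Usage = 20.8 kWh/day × 28 days = 582.4 kWh
First 300 kWh × £0.118 = £35.40
Remaining 282.4 kWh × £0.195 = £55.07
Energy charge = £90.47; + service £10.28 = £100.75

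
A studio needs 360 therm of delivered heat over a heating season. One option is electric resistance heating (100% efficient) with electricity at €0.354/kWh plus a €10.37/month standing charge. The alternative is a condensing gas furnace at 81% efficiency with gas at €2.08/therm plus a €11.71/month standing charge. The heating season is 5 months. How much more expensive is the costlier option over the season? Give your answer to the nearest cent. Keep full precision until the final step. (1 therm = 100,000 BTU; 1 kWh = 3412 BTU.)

€2803.91

Heat load = 360 therm × 100,000 = 36,000,000 BTU
Gas: input = 36,000,000 / 0.81 = 44,444,444 BTU = 444.4 therm → 444.4 × €2.08 = €924.44; + 5 × €11.71 standing = €982.99
Electric: 36,000,000 BTU / 3412 = 10,550 kWh → × €0.354 = €3,735.05; + 5 × €10.37 standing = €3,786.90
Difference = |€982.99 − €3,786.90| = €2,803.91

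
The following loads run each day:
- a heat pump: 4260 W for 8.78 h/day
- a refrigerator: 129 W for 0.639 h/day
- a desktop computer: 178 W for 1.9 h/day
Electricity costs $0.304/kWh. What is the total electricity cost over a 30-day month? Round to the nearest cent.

heat pump: 4260 W × 8.78 h × 30 d = 1,122,084 Wh = 1,122 kWh
refrigerator: 129 W × 0.639 h × 30 d = 2,473 Wh = 2.473 kWh
desktop computer: 178 W × 1.9 h × 30 d = 10,146 Wh = 10.15 kWh
Total energy = 1,122 + 2.473 + 10.15 = 1,135 kWh
Cost = 1,135 kWh × $0.304 = $344.95

$344.95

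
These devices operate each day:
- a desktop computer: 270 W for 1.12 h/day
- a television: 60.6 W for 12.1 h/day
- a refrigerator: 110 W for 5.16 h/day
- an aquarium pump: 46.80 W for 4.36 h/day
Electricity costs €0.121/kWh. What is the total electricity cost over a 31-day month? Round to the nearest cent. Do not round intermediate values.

€6.78

desktop computer: 270 W × 1.12 h × 31 d = 9,374 Wh = 9.374 kWh
television: 60.6 W × 12.1 h × 31 d = 22,731 Wh = 22.73 kWh
refrigerator: 110 W × 5.16 h × 31 d = 17,596 Wh = 17.6 kWh
aquarium pump: 46.80 W × 4.36 h × 31 d = 6,325 Wh = 6.325 kWh
Total energy = 9.374 + 22.73 + 17.6 + 6.325 = 56.03 kWh
Cost = 56.03 kWh × €0.121 = €6.78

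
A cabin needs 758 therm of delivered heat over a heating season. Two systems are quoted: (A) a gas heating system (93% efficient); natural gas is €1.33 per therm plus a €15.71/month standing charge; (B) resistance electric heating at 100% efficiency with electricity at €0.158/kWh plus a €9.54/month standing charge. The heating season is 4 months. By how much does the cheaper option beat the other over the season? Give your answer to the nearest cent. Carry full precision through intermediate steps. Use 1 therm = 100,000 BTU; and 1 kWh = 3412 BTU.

Heat load = 758 therm × 100,000 = 75,800,000 BTU
Gas: input = 75,800,000 / 0.93 = 81,505,376 BTU = 815.1 therm → 815.1 × €1.33 = €1,084.02; + 4 × €15.71 standing = €1,146.86
Electric: 75,800,000 BTU / 3412 = 22,220 kWh → × €0.158 = €3,510.08; + 4 × €9.54 standing = €3,548.24
Difference = |€1,146.86 − €3,548.24| = €2,401.38

€2401.38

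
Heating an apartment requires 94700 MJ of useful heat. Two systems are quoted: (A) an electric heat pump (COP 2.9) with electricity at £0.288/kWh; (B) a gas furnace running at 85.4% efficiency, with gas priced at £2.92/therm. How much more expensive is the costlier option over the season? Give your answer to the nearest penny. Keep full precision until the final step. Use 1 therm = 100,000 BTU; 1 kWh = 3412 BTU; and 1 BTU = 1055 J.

Heat load = 94700 MJ = 94,700,000,000 J / 1055 = 89,763,033 BTU
Gas: input = 89,763,033 / 0.854 = 105,108,938 BTU = 1,051 therm → 1,051 × £2.92 = £3,069.18
Heat pump: 89,763,033 BTU / 3412 = 26,310 kWh heat; / 2.9 = 9,072 kWh in → × £0.288 = £2,612.66
Difference = |£3,069.18 − £2,612.66| = £456.52

£456.52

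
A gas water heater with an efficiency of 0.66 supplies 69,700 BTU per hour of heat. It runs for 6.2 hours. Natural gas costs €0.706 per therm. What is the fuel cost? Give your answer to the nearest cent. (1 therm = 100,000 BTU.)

€4.62

Heat delivered = 69,700 BTU/h × 6.2 h = 432,140 BTU
Gas input = 432,140 / 0.66 = 654,758 BTU
= 654,758 / 100,000 = 6.548 therm
Cost = 6.548 × €0.706/therm = €4.62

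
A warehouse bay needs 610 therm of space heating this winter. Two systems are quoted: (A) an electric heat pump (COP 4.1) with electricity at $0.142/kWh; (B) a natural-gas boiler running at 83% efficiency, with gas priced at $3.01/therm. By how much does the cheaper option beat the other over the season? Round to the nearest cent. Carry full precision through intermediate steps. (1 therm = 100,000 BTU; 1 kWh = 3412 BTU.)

$1592.98

Heat load = 610 therm × 100,000 = 61,000,000 BTU
Gas: input = 61,000,000 / 0.83 = 73,493,976 BTU = 734.9 therm → 734.9 × $3.01 = $2,212.17
Heat pump: 61,000,000 BTU / 3412 = 17,880 kWh heat; / 4.1 = 4,361 kWh in → × $0.142 = $619.19
Difference = |$2,212.17 − $619.19| = $1,592.98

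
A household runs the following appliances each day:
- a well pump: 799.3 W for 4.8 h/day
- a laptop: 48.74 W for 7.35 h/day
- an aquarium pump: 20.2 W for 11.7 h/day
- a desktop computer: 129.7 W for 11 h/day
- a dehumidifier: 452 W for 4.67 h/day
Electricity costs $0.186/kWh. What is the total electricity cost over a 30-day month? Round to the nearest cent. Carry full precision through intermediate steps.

well pump: 799.3 W × 4.8 h × 30 d = 115,099 Wh = 115.1 kWh
laptop: 48.74 W × 7.35 h × 30 d = 10,747 Wh = 10.75 kWh
aquarium pump: 20.2 W × 11.7 h × 30 d = 7,090 Wh = 7.09 kWh
desktop computer: 129.7 W × 11 h × 30 d = 42,801 Wh = 42.8 kWh
dehumidifier: 452 W × 4.67 h × 30 d = 63,325 Wh = 63.33 kWh
Total energy = 115.1 + 10.75 + 7.09 + 42.8 + 63.33 = 239.1 kWh
Cost = 239.1 kWh × $0.186 = $44.47

$44.47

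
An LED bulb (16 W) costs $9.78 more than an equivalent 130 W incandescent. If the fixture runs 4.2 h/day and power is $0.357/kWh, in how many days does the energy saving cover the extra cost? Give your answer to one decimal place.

Power saved = 130 − 16 = 114 W
Daily energy saved = 114 W × 4.2 h = 478.8 Wh = 0.4788 kWh
Daily savings = 0.4788 × $0.357 = $0.1709
Payback = $9.78 / $0.1709 per day = 57.22 days

57.2 days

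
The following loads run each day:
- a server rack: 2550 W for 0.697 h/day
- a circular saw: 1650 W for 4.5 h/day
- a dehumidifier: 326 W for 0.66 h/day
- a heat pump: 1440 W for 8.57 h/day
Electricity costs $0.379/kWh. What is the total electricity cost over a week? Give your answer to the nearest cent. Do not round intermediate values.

server rack: 2550 W × 0.697 h × 7 d = 12,441 Wh = 12.44 kWh
circular saw: 1650 W × 4.5 h × 7 d = 51,975 Wh = 51.98 kWh
dehumidifier: 326 W × 0.66 h × 7 d = 1,506 Wh = 1.506 kWh
heat pump: 1440 W × 8.57 h × 7 d = 86,386 Wh = 86.39 kWh
Total energy = 12.44 + 51.98 + 1.506 + 86.39 = 152.3 kWh
Cost = 152.3 kWh × $0.379 = $57.72

$57.72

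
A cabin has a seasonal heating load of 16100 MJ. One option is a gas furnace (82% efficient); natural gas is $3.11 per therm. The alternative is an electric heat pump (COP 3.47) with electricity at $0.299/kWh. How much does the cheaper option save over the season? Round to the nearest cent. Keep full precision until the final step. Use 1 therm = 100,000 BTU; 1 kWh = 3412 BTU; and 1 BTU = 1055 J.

$193.39

Heat load = 16100 MJ = 16,100,000,000 J / 1055 = 15,260,664 BTU
Gas: input = 15,260,664 / 0.82 = 18,610,565 BTU = 186.1 therm → 186.1 × $3.11 = $578.79
Heat pump: 15,260,664 BTU / 3412 = 4,473 kWh heat; / 3.47 = 1,289 kWh in → × $0.299 = $385.40
Difference = |$578.79 − $385.40| = $193.39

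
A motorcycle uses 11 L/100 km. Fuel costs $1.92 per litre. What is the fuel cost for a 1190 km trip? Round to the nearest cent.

Fuel = 11 L/100 km × 1190 km / 100 = 130.9 L
Cost = 130.9 L × $1.92/L = $251.33

$251.33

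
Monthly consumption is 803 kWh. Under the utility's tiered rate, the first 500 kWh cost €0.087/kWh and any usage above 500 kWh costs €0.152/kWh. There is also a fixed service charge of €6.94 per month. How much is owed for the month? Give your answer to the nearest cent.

First 500 kWh × €0.087 = €43.50
Remaining 303 kWh × €0.152 = €46.06
Energy charge = €89.56; + service €6.94 = €96.50

€96.50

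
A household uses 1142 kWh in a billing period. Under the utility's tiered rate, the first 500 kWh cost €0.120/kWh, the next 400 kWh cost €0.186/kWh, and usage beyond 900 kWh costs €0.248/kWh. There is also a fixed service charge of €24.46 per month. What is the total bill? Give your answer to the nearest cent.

€218.88

First 500 kWh × €0.120 = €60.00
Next 400 kWh × €0.186 = €74.40
Remaining 242 kWh × €0.248 = €60.02
Energy charge = €194.42; + service €24.46 = €218.88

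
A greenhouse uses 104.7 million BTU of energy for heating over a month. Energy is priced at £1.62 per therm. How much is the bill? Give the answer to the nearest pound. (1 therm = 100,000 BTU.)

£1696

104.7 million BTU × (10 therm/million BTU) = 1,047 therm
Cost = 1,047 therm × £1.62/therm = £1,696.14 ≈ £1696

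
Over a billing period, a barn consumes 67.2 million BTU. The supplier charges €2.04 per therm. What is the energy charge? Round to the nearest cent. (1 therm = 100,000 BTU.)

€1370.88

67.2 million BTU × (10 therm/million BTU) = 672 therm
Cost = 672 therm × €2.04/therm = €1,370.88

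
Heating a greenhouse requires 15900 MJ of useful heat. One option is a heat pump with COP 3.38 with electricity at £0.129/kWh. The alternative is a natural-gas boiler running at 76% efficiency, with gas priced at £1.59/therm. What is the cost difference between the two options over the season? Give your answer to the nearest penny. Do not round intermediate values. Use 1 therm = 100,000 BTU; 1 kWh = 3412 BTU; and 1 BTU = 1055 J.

£146.72

Heat load = 15900 MJ = 15,900,000,000 J / 1055 = 15,071,090 BTU
Gas: input = 15,071,090 / 0.76 = 19,830,382 BTU = 198.3 therm → 198.3 × £1.59 = £315.30
Heat pump: 15,071,090 BTU / 3412 = 4,417 kWh heat; / 3.38 = 1,307 kWh in → × £0.129 = £168.58
Difference = |£315.30 − £168.58| = £146.72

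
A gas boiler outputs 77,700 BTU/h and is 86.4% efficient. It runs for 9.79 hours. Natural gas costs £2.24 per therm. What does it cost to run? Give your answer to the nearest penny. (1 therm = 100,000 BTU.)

£19.72

Heat delivered = 77,700 BTU/h × 9.79 h = 760,683 BTU
Gas input = 760,683 / 0.864 = 880,420 BTU
= 880,420 / 100,000 = 8.804 therm
Cost = 8.804 × £2.24/therm = £19.72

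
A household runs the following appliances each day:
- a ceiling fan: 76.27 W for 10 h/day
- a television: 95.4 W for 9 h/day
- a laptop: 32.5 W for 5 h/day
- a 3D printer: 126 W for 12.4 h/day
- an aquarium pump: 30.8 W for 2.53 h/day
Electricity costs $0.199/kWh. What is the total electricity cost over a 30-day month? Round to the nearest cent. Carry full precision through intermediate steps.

ceiling fan: 76.27 W × 10 h × 30 d = 22,881 Wh = 22.88 kWh
television: 95.4 W × 9 h × 30 d = 25,758 Wh = 25.76 kWh
laptop: 32.5 W × 5 h × 30 d = 4,875 Wh = 4.875 kWh
3D printer: 126 W × 12.4 h × 30 d = 46,872 Wh = 46.87 kWh
aquarium pump: 30.8 W × 2.53 h × 30 d = 2,338 Wh = 2.338 kWh
Total energy = 22.88 + 25.76 + 4.875 + 46.87 + 2.338 = 102.7 kWh
Cost = 102.7 kWh × $0.199 = $20.44

$20.44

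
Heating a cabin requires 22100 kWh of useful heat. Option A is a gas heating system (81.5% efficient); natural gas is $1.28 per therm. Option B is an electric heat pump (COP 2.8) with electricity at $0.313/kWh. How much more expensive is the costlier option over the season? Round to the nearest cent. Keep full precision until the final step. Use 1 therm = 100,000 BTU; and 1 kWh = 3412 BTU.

Heat load = 22100 kWh × 3412 = 75,405,200 BTU
Gas: input = 75,405,200 / 0.815 = 92,521,718 BTU = 925.2 therm → 925.2 × $1.28 = $1,184.28
Heat pump: 75,405,200 BTU / 3412 = 22,100 kWh heat; / 2.8 = 7,893 kWh in → × $0.313 = $2,470.46
Difference = |$1,184.28 − $2,470.46| = $1,286.19

$1286.19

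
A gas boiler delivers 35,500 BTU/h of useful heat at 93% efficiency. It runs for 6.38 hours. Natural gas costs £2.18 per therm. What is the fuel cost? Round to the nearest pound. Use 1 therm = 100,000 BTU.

Heat delivered = 35,500 BTU/h × 6.38 h = 226,490 BTU
Gas input = 226,490 / 0.93 = 243,538 BTU
= 243,538 / 100,000 = 2.435 therm
Cost = 2.435 × £2.18/therm = £5.31 ≈ £5

£5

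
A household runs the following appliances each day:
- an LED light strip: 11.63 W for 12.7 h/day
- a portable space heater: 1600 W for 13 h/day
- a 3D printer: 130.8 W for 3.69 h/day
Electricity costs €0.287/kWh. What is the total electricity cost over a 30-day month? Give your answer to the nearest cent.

€184.52

LED light strip: 11.63 W × 12.7 h × 30 d = 4,431 Wh = 4.431 kWh
portable space heater: 1600 W × 13 h × 30 d = 624,000 Wh = 624 kWh
3D printer: 130.8 W × 3.69 h × 30 d = 14,480 Wh = 14.48 kWh
Total energy = 4.431 + 624 + 14.48 = 642.9 kWh
Cost = 642.9 kWh × €0.287 = €184.52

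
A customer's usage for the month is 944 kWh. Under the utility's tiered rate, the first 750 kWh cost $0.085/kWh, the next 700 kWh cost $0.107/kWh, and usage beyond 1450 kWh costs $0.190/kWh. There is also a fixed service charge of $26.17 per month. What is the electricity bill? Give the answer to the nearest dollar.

First 750 kWh × $0.085 = $63.75
Next 194 kWh × $0.107 = $20.76
Remaining tier: 0 kWh (not reached)
Energy charge = $84.51; + service $26.17 = $110.68 ≈ $111

$111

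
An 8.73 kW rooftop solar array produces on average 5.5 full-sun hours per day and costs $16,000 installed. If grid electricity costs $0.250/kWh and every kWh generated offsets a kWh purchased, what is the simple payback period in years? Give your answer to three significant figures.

3.65 years

Daily generation = 8.73 kW × 5.5 h = 48.02 kWh
Annual generation = 48.02 × 365 = 17525 kWh
Annual savings = 17525 × $0.250 = $4,381.37
Payback = $16,000 / $4,381.37 = 3.65 years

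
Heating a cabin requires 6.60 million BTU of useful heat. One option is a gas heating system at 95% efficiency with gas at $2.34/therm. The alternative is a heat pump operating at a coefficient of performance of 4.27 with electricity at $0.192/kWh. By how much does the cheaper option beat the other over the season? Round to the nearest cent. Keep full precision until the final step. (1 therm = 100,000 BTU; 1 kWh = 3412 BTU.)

Heat load = 6.60 × 10⁶ BTU = 6,600,000 BTU
Gas: input = 6,600,000 / 0.95 = 6,947,368 BTU = 69.47 therm → 69.47 × $2.34 = $162.57
Heat pump: 6,600,000 BTU / 3412 = 1,934 kWh heat; / 4.27 = 453 kWh in → × $0.192 = $86.98
Difference = |$162.57 − $86.98| = $75.59

$75.59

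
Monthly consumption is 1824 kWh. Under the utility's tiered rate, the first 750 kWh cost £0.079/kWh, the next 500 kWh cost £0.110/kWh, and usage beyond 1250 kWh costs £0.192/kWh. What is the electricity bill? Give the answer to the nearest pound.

£224

First 750 kWh × £0.079 = £59.25
Next 500 kWh × £0.110 = £55.00
Remaining 574 kWh × £0.192 = £110.21
Total = £224.46 ≈ £224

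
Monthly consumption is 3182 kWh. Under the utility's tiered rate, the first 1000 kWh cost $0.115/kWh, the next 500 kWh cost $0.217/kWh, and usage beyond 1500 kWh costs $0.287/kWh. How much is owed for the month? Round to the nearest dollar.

$706

First 1000 kWh × $0.115 = $115.00
Next 500 kWh × $0.217 = $108.50
Remaining 1682 kWh × $0.287 = $482.73
Total = $706.23 ≈ $706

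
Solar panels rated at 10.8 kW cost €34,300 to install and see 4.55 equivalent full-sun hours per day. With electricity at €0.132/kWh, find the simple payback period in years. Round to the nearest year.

14 years

Daily generation = 10.8 kW × 4.55 h = 49.14 kWh
Annual generation = 49.14 × 365 = 17936 kWh
Annual savings = 17936 × €0.132 = €2,367.57
Payback = €34,300 / €2,367.57 = 14.5 years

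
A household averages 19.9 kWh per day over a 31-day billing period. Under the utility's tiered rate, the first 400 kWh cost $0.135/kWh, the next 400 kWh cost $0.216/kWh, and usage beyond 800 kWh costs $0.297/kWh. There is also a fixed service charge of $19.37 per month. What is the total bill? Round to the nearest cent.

Usage = 19.9 kWh/day × 31 days = 616.9 kWh
First 400 kWh × $0.135 = $54.00
Next 216.9 kWh × $0.216 = $46.85
Remaining tier: 0 kWh (not reached)
Energy charge = $100.85; + service $19.37 = $120.22

$120.22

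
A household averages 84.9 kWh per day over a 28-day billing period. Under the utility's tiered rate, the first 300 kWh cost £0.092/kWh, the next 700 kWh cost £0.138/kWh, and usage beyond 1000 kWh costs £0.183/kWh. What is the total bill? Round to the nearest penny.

£376.23

Usage = 84.9 kWh/day × 28 days = 2377.2 kWh
First 300 kWh × £0.092 = £27.60
Next 700 kWh × £0.138 = £96.60
Remaining 1377.2 kWh × £0.183 = £252.03
Total = £376.23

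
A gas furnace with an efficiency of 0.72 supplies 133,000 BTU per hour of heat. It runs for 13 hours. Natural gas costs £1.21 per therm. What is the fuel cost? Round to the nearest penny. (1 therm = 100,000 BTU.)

Heat delivered = 133,000 BTU/h × 13 h = 1,729,000 BTU
Gas input = 1,729,000 / 0.72 = 2,401,389 BTU
= 2,401,389 / 100,000 = 24.01 therm
Cost = 24.01 × £1.21/therm = £29.06

£29.06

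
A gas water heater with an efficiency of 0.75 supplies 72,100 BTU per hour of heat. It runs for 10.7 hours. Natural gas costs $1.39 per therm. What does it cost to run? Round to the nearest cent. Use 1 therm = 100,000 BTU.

$14.30

Heat delivered = 72,100 BTU/h × 10.7 h = 771,470 BTU
Gas input = 771,470 / 0.75 = 1,028,627 BTU
= 1,028,627 / 100,000 = 10.29 therm
Cost = 10.29 × $1.39/therm = $14.30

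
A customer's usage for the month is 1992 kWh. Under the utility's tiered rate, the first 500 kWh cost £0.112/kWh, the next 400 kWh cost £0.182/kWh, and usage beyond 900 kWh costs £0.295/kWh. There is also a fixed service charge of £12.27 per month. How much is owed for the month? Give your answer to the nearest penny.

First 500 kWh × £0.112 = £56.00
Next 400 kWh × £0.182 = £72.80
Remaining 1092 kWh × £0.295 = £322.14
Energy charge = £450.94; + service £12.27 = £463.21

£463.21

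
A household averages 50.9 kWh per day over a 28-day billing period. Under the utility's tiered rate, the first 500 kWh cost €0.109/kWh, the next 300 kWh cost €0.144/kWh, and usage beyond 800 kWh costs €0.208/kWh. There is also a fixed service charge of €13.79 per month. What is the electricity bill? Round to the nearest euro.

€242

Usage = 50.9 kWh/day × 28 days = 1425.2 kWh
First 500 kWh × €0.109 = €54.50
Next 300 kWh × €0.144 = €43.20
Remaining 625.2 kWh × €0.208 = €130.04
Energy charge = €227.74; + service €13.79 = €241.53 ≈ €242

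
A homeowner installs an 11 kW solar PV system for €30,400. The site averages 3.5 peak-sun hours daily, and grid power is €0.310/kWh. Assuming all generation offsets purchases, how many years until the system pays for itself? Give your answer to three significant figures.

6.98 years

Daily generation = 11 kW × 3.5 h = 38.5 kWh
Annual generation = 38.5 × 365 = 14052 kWh
Annual savings = 14052 × €0.310 = €4,356.27
Payback = €30,400 / €4,356.27 = 6.98 years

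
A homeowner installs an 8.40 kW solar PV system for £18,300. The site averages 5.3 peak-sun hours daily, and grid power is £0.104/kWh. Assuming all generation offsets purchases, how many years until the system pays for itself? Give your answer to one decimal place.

Daily generation = 8.40 kW × 5.3 h = 44.52 kWh
Annual generation = 44.52 × 365 = 16250 kWh
Annual savings = 16250 × £0.104 = £1,689.98
Payback = £18,300 / £1,689.98 = 10.8 years

10.8 years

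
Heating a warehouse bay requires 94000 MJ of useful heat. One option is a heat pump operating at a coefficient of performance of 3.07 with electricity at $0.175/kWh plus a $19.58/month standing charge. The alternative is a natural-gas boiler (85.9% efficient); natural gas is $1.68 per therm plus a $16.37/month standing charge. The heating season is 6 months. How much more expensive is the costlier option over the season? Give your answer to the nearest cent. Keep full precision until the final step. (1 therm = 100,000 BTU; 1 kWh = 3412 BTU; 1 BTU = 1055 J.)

Heat load = 94000 MJ = 94,000,000,000 J / 1055 = 89,099,526 BTU
Gas: input = 89,099,526 / 0.859 = 103,724,710 BTU = 1,037 therm → 1,037 × $1.68 = $1,742.58; + 6 × $16.37 standing = $1,840.80
Heat pump: 89,099,526 BTU / 3412 = 26,110 kWh heat; / 3.07 = 8,506 kWh in → × $0.175 = $1,488.56; + 6 × $19.58 standing = $1,606.04
Difference = |$1,840.80 − $1,606.04| = $234.76

$234.76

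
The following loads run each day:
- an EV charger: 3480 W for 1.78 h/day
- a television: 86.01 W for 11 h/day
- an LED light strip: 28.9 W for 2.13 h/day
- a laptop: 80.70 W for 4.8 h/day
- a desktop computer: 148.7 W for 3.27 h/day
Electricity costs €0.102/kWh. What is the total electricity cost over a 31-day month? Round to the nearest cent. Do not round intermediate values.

€25.54

EV charger: 3480 W × 1.78 h × 31 d = 192,026 Wh = 192 kWh
television: 86.01 W × 11 h × 31 d = 29,329 Wh = 29.33 kWh
LED light strip: 28.9 W × 2.13 h × 31 d = 1,908 Wh = 1.908 kWh
laptop: 80.70 W × 4.8 h × 31 d = 12,008 Wh = 12.01 kWh
desktop computer: 148.7 W × 3.27 h × 31 d = 15,074 Wh = 15.07 kWh
Total energy = 192 + 29.33 + 1.908 + 12.01 + 15.07 = 250.3 kWh
Cost = 250.3 kWh × €0.102 = €25.54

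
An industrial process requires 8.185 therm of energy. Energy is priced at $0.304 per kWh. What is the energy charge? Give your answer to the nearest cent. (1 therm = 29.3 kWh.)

$72.91

8.185 therm × (29.3 kWh/therm) = 239.8 kWh
Cost = 239.8 kWh × $0.304/kWh = $72.91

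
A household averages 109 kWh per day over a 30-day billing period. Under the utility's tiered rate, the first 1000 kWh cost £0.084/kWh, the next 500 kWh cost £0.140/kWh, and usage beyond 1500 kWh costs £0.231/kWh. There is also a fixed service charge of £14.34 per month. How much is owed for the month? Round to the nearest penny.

Usage = 109 kWh/day × 30 days = 3270 kWh
First 1000 kWh × £0.084 = £84.00
Next 500 kWh × £0.140 = £70.00
Remaining 1770 kWh × £0.231 = £408.87
Energy charge = £562.87; + service £14.34 = £577.21

£577.21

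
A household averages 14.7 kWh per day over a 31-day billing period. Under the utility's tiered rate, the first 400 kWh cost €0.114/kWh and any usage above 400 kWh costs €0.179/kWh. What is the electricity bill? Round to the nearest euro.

Usage = 14.7 kWh/day × 31 days = 455.7 kWh
First 400 kWh × €0.114 = €45.60
Remaining 55.7 kWh × €0.179 = €9.97
Total = €55.57 ≈ €56

€56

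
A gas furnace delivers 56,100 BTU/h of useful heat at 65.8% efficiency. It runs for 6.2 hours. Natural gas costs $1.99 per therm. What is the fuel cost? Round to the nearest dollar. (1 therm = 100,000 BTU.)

$11

Heat delivered = 56,100 BTU/h × 6.2 h = 347,820 BTU
Gas input = 347,820 / 0.658 = 528,602 BTU
= 528,602 / 100,000 = 5.286 therm
Cost = 5.286 × $1.99/therm = $10.52 ≈ $11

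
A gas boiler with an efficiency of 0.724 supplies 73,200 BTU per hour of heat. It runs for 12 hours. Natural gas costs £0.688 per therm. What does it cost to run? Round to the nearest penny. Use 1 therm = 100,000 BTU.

£8.35

Heat delivered = 73,200 BTU/h × 12 h = 878,400 BTU
Gas input = 878,400 / 0.724 = 1,213,260 BTU
= 1,213,260 / 100,000 = 12.13 therm
Cost = 12.13 × £0.688/therm = £8.35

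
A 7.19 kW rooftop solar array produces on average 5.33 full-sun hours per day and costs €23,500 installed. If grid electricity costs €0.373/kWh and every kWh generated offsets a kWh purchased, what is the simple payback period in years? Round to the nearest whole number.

Daily generation = 7.19 kW × 5.33 h = 38.32 kWh
Annual generation = 38.32 × 365 = 13988 kWh
Annual savings = 13988 × €0.373 = €5,217.44
Payback = €23,500 / €5,217.44 = 4.5 years

5 years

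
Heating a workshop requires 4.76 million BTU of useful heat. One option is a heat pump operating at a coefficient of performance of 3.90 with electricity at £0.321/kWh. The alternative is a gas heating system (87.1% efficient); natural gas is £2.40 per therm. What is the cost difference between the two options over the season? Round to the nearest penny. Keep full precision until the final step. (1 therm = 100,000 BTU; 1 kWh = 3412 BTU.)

Heat load = 4.76 × 10⁶ BTU = 4,760,000 BTU
Gas: input = 4,760,000 / 0.871 = 5,464,983 BTU = 54.65 therm → 54.65 × £2.40 = £131.16
Heat pump: 4,760,000 BTU / 3412 = 1,395 kWh heat; / 3.90 = 357.7 kWh in → × £0.321 = £114.83
Difference = |£131.16 − £114.83| = £16.33

£16.33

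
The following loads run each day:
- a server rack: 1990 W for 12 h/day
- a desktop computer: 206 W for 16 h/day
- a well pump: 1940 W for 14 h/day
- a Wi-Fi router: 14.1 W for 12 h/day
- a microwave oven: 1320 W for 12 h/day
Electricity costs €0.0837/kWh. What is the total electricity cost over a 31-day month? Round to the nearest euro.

€183

server rack: 1990 W × 12 h × 31 d = 740,280 Wh = 740.3 kWh
desktop computer: 206 W × 16 h × 31 d = 102,176 Wh = 102.2 kWh
well pump: 1940 W × 14 h × 31 d = 841,960 Wh = 842 kWh
Wi-Fi router: 14.1 W × 12 h × 31 d = 5,245 Wh = 5.245 kWh
microwave oven: 1320 W × 12 h × 31 d = 491,040 Wh = 491 kWh
Total energy = 740.3 + 102.2 + 842 + 5.245 + 491 = 2,181 kWh
Cost = 2,181 kWh × €0.0837 = €182.52 ≈ €183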